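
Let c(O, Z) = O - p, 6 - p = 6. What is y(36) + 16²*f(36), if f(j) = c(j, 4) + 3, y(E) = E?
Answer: 10020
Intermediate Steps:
p = 0 (p = 6 - 1*6 = 6 - 6 = 0)
c(O, Z) = O (c(O, Z) = O - 1*0 = O + 0 = O)
f(j) = 3 + j (f(j) = j + 3 = 3 + j)
y(36) + 16²*f(36) = 36 + 16²*(3 + 36) = 36 + 256*39 = 36 + 9984 = 10020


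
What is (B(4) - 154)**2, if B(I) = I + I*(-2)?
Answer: 24964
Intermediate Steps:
B(I) = -I (B(I) = I - 2*I = -I)
(B(4) - 154)**2 = (-1*4 - 154)**2 = (-4 - 154)**2 = (-158)**2 = 24964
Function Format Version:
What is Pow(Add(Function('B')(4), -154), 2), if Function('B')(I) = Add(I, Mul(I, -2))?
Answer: 24964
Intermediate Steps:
Function('B')(I) = Mul(-1, I) (Function('B')(I) = Add(I, Mul(-2, I)) = Mul(-1, I))
Pow(Add(Function('B')(4), -154), 2) = Pow(Add(Mul(-1, 4), -154), 2) = Pow(Add(-4, -154), 2) = Pow(-158, 2) = 24964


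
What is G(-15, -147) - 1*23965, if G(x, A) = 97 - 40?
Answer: -23908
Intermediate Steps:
G(x, A) = 57
G(-15, -147) - 1*23965 = 57 - 1*23965 = 57 - 23965 = -23908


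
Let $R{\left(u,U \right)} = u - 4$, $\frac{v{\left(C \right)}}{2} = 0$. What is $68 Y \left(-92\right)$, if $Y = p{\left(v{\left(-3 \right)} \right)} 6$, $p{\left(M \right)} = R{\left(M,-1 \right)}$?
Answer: $150144$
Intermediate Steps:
$v{\left(C \right)} = 0$ ($v{\left(C \right)} = 2 \cdot 0 = 0$)
$R{\left(u,U \right)} = -4 + u$ ($R{\left(u,U \right)} = u - 4 = -4 + u$)
$p{\left(M \right)} = -4 + M$
$Y = -24$ ($Y = \left(-4 + 0\right) 6 = \left(-4\right) 6 = -24$)
$68 Y \left(-92\right) = 68 \left(-24\right) \left(-92\right) = \left(-1632\right) \left(-92\right) = 150144$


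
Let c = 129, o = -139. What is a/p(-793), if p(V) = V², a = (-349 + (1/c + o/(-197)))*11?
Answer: -97361099/15980939637 ≈ -0.0060923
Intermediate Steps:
a = -97361099/25413 (a = (-349 + (1/129 - 139/(-197)))*11 = (-349 + (1*(1/129) - 139*(-1/197)))*11 = (-349 + (1/129 + 139/197))*11 = (-349 + 18128/25413)*11 = -8851009/25413*11 = -97361099/25413 ≈ -3831.2)
a/p(-793) = -97361099/(25413*((-793)²)) = -97361099/25413/628849 = -97361099/25413*1/628849 = -97361099/15980939637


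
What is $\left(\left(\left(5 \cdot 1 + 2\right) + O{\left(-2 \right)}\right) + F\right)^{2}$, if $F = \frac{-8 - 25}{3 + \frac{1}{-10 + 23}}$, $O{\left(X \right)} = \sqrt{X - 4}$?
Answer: $\frac{12601}{1600} - \frac{149 i \sqrt{6}}{20} \approx 7.8756 - 18.249 i$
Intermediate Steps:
$O{\left(X \right)} = \sqrt{-4 + X}$
$F = - \frac{429}{40}$ ($F = - \frac{33}{3 + \frac{1}{13}} = - \frac{33}{\frac{40}{13}} = \left(-33\right) \frac{13}{40} = - \frac{429}{40} \approx -10.725$)
$\left(\left(\left(5 \cdot 1 + 2\right) + O{\left(-2 \right)}\right) + F\right)^{2} = \left(\left(\left(5 \cdot 1 + 2\right) + \sqrt{-4 - 2}\right) - \frac{429}{40}\right)^{2} = \left(\left(\left(5 + 2\right) + \sqrt{-6}\right) - \frac{429}{40}\right)^{2} = \left(\left(7 + i \sqrt{6}\right) - \frac{429}{40}\right)^{2} = \left(- \frac{149}{40} + i \sqrt{6}\right)^{2}$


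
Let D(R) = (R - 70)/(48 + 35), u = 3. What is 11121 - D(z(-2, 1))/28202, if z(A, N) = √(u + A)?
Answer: 26031658755/2340766 ≈ 11121.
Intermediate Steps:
z(A, N) = √(3 + A)
D(R) = -70/83 + R/83 (D(R) = (-70 + R)/83 = (-70 + R)*(1/83) = -70/83 + R/83)
11121 - D(z(-2, 1))/28202 = 11121 - (-70/83 + √(3 - 2)/83)/28202 = 11121 - (-70/83 + √1/83)/28202 = 11121 - (-70/83 + (1/83)*1)/28202 = 11121 - (-70/83 + 1/83)/28202 = 11121 - (-69)/(83*28202) = 11121 - 1*(-69/2340766) = 11121 + 69/2340766 = 26031658755/2340766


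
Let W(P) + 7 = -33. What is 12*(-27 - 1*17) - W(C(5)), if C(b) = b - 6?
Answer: -488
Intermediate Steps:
C(b) = -6 + b
W(P) = -40 (W(P) = -7 - 33 = -40)
12*(-27 - 1*17) - W(C(5)) = 12*(-27 - 1*17) - 1*(-40) = 12*(-27 - 17) + 40 = 12*(-44) + 40 = -528 + 40 = -488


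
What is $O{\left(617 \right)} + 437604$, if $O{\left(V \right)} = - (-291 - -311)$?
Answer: $437584$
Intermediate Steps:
$O{\left(V \right)} = -20$ ($O{\left(V \right)} = - (-291 + 311) = \left(-1\right) 20 = -20$)
$O{\left(617 \right)} + 437604 = -20 + 437604 = 437584$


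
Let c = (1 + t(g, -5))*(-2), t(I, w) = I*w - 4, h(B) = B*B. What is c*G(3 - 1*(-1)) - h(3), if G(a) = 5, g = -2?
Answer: -79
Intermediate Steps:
h(B) = B**2
t(I, w) = -4 + I*w
c = -14 (c = (1 + (-4 - 2*(-5)))*(-2) = (1 + (-4 + 10))*(-2) = (1 + 6)*(-2) = 7*(-2) = -14)
c*G(3 - 1*(-1)) - h(3) = -14*5 - 1*3**2 = -70 - 1*9 = -70 - 9 = -79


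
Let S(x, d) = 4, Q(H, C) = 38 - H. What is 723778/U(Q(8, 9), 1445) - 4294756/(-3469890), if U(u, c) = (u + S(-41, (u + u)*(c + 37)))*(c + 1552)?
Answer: 245754757609/29464570935 ≈ 8.3407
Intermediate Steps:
U(u, c) = (4 + u)*(1552 + c) (U(u, c) = (u + 4)*(c + 1552) = (4 + u)*(1552 + c))
723778/U(Q(8, 9), 1445) - 4294756/(-3469890) = 723778/(6208 + 4*1445 + 1552*(38 - 1*8) + 1445*(38 - 1*8)) - 4294756/(-3469890) = 723778/(6208 + 5780 + 1552*(38 - 8) + 1445*(38 - 8)) - 4294756*(-1/3469890) = 723778/(6208 + 5780 + 1552*30 + 1445*30) + 2147378/1734945 = 723778/(6208 + 5780 + 46560 + 43350) + 2147378/1734945 = 723778/101898 + 2147378/1734945 = 723778*(1/101898) + 2147378/1734945 = 361889/50949 + 2147378/1734945 = 245754757609/29464570935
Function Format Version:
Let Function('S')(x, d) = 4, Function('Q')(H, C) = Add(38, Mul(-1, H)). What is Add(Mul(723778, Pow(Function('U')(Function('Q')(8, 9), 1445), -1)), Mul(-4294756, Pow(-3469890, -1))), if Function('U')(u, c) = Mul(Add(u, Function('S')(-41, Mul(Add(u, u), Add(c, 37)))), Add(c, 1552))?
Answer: Rational(245754757609, 29464570935) ≈ 8.3407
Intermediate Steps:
Function('U')(u, c) = Mul(Add(4, u), Add(1552, c)) (Function('U')(u, c) = Mul(Add(u, 4), Add(c, 1552)) = Mul(Add(4, u), Add(1552, c)))
Add(Mul(723778, Pow(Function('U')(Function('Q')(8, 9), 1445), -1)), Mul(-4294756, Pow(-3469890, -1))) = Add(Mul(723778, Pow(Add(6208, Mul(4, 1445), Mul(1552, Add(38, Mul(-1, 8))), Mul(1445, Add(38, Mul(-1, 8)))), -1)), Mul(-4294756, Pow(-3469890, -1))) = Add(Mul(723778, Pow(Add(6208, 5780, Mul(1552, Add(38, -8)), Mul(1445, Add(38, -8))), -1)), Mul(-4294756, Rational(-1, 3469890))) = Add(Mul(723778, Pow(Add(6208, 5780, Mul(1552, 30), Mul(1445, 30)), -1)), Rational(2147378, 1734945)) = Add(Mul(723778, Pow(Add(6208, 5780, 46560, 43350), -1)), Rational(2147378, 1734945)) = Add(Mul(723778, Pow(101898, -1)), Rational(2147378, 1734945)) = Add(Mul(723778, Rational(1, 101898)), Rational(2147378, 1734945)) = Add(Rational(361889, 50949), Rational(2147378, 1734945)) = Rational(245754757609, 29464570935)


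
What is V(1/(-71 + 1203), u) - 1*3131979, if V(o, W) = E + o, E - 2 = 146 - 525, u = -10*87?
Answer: -3545826991/1132 ≈ -3.1324e+6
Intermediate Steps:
u = -870
E = -377 (E = 2 + (146 - 525) = 2 - 379 = -377)
V(o, W) = -377 + o
V(1/(-71 + 1203), u) - 1*3131979 = (-377 + 1/(-71 + 1203)) - 1*3131979 = (-377 + 1/1132) - 3131979 = -426763/1132 - 3131979 = -3545826991/1132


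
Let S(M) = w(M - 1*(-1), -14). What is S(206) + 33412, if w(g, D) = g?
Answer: 33619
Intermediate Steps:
S(M) = 1 + M (S(M) = M - 1*(-1) = M + 1 = 1 + M)
S(206) + 33412 = (1 + 206) + 33412 = 207 + 33412 = 33619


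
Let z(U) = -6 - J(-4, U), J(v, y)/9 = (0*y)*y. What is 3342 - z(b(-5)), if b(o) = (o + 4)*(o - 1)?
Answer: 3348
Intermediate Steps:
J(v, y) = 0 (J(v, y) = 9*((0*y)*y) = 9*(0*y) = 9*0 = 0)
b(o) = (-1 + o)*(4 + o) (b(o) = (4 + o)*(-1 + o) = (-1 + o)*(4 + o))
z(U) = -6 (z(U) = -6 - 1*0 = -6 + 0 = -6)
3342 - z(b(-5)) = 3342 - 1*(-6) = 3342 + 6 = 3348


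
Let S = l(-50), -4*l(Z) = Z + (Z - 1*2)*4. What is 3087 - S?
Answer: 6045/2 ≈ 3022.5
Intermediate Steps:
l(Z) = 2 - 5*Z/4 (l(Z) = -(Z + (Z - 1*2)*4)/4 = -(Z + (Z - 2)*4)/4 = -(Z + (-2 + Z)*4)/4 = -(Z + (-8 + 4*Z))/4 = -(-8 + 5*Z)/4 = 2 - 5*Z/4)
S = 129/2 (S = 2 - 5/4*(-50) = 2 + 125/2 = 129/2 ≈ 64.500)
3087 - S = 3087 - 1*129/2 = 3087 - 129/2 = 6045/2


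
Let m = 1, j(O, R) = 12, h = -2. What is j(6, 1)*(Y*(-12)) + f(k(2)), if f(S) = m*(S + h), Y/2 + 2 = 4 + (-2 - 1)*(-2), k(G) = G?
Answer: -2304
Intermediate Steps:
Y = 16 (Y = -4 + 2*(4 + (-2 - 1)*(-2)) = -4 + 2*(4 - 3*(-2)) = -4 + 2*(4 + 6) = -4 + 2*10 = -4 + 20 = 16)
f(S) = -2 + S (f(S) = 1*(S - 2) = 1*(-2 + S) = -2 + S)
j(6, 1)*(Y*(-12)) + f(k(2)) = 12*(16*(-12)) + (-2 + 2) = 12*(-192) + 0 = -2304 + 0 = -2304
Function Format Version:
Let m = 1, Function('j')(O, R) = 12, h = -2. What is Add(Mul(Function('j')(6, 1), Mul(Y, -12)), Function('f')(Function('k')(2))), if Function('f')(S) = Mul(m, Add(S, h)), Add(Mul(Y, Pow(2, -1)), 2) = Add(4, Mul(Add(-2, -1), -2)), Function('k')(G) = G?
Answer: -2304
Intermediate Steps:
Y = 16 (Y = Add(-4, Mul(2, Add(4, Mul(Add(-2, -1), -2)))) = Add(-4, Mul(2, Add(4, Mul(-3, -2)))) = Add(-4, Mul(2, Add(4, 6))) = Add(-4, Mul(2, 10)) = Add(-4, 20) = 16)
Function('f')(S) = Add(-2, S) (Function('f')(S) = Mul(1, Add(S, -2)) = Mul(1, Add(-2, S)) = Add(-2, S))
Add(Mul(Function('j')(6, 1), Mul(Y, -12)), Function('f')(Function('k')(2))) = Add(Mul(12, Mul(16, -12)), Add(-2, 2)) = Add(Mul(12, -192), 0) = Add(-2304, 0) = -2304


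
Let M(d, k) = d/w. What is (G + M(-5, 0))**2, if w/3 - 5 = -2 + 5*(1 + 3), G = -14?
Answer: 942841/4761 ≈ 198.03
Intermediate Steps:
w = 69 (w = 15 + 3*(-2 + 5*(1 + 3)) = 15 + 3*(-2 + 5*4) = 15 + 3*(-2 + 20) = 15 + 3*18 = 15 + 54 = 69)
M(d, k) = d/69
(G + M(-5, 0))**2 = (-14 + (1/69)*(-5))**2 = (-14 - 5/69)**2 = (-971/69)**2 = 942841/4761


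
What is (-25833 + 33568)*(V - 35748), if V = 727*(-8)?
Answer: -321497540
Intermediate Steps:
V = -5816
(-25833 + 33568)*(V - 35748) = (-25833 + 33568)*(-5816 - 35748) = 7735*(-41564) = -321497540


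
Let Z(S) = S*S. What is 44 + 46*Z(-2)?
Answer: 228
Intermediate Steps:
Z(S) = S²
44 + 46*Z(-2) = 44 + 46*(-2)² = 44 + 46*4 = 44 + 184 = 228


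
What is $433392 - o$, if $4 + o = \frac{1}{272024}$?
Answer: $\frac{117894113503}{272024} \approx 4.334 \cdot 10^{5}$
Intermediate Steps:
$o = - \frac{1088095}{272024}$ ($o = -4 + \frac{1}{272024} = - \frac{1088095}{272024} \approx -4.0$)
$433392 - o = 433392 - - \frac{1088095}{272024} = 433392 + \frac{1088095}{272024} = \frac{117894113503}{272024}$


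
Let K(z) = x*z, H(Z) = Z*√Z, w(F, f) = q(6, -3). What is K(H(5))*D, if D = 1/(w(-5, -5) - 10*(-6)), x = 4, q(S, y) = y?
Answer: 20*√5/57 ≈ 0.78458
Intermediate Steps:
w(F, f) = -3
H(Z) = Z^(3/2)
K(z) = 4*z
D = 1/57 (D = 1/(-3 - 10*(-6)) = 1/(-3 + 60) = 1/57 ≈ 0.017544)
K(H(5))*D = (4*5^(3/2))*(1/57) = (4*(5*√5))*(1/57) = (20*√5)*(1/57) = 20*√5/57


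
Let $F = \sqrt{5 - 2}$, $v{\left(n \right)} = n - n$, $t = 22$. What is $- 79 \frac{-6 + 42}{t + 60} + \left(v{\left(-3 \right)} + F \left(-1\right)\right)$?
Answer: $- \frac{1422}{41} - \sqrt{3} \approx -36.415$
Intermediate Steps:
$v{\left(n \right)} = 0$
$F = \sqrt{3} \approx 1.732$
$- 79 \frac{-6 + 42}{t + 60} + \left(v{\left(-3 \right)} + F \left(-1\right)\right) = - 79 \frac{-6 + 42}{22 + 60} + \left(0 + \sqrt{3} \left(-1\right)\right) = - 79 \cdot \frac{36}{82} + \left(0 - \sqrt{3}\right) = - 79 \cdot 36 \cdot \frac{1}{82} - \sqrt{3} = \left(-79\right) \frac{18}{41} - \sqrt{3} = - \frac{1422}{41} - \sqrt{3}$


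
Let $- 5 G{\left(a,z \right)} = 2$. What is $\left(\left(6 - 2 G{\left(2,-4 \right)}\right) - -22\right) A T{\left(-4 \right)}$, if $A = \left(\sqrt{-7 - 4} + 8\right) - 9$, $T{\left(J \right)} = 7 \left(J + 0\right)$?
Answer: $\frac{4032}{5} - \frac{4032 i \sqrt{11}}{5} \approx 806.4 - 2674.5 i$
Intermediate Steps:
$G{\left(a,z \right)} = - \frac{2}{5}$ ($G{\left(a,z \right)} = \left(- \frac{1}{5}\right) 2 = - \frac{2}{5}$)
$T{\left(J \right)} = 7 J$
$A = -1 + i \sqrt{11}$ ($A = \left(\sqrt{-11} + 8\right) - 9 = \left(i \sqrt{11} + 8\right) - 9 = \left(8 + i \sqrt{11}\right) - 9 = -1 + i \sqrt{11} \approx -1.0 + 3.3166 i$)
$\left(\left(6 - 2 G{\left(2,-4 \right)}\right) - -22\right) A T{\left(-4 \right)} = \left(\left(6 - - \frac{4}{5}\right) - -22\right) \left(-1 + i \sqrt{11}\right) 7 \left(-4\right) = \left(\left(6 + \frac{4}{5}\right) + 22\right) \left(-1 + i \sqrt{11}\right) \left(-28\right) = \left(\frac{34}{5} + 22\right) \left(-1 + i \sqrt{11}\right) \left(-28\right) = \frac{144 \left(-1 + i \sqrt{11}\right)}{5} \left(-28\right) = \left(- \frac{144}{5} + \frac{144 i \sqrt{11}}{5}\right) \left(-28\right) = \frac{4032}{5} - \frac{4032 i \sqrt{11}}{5}$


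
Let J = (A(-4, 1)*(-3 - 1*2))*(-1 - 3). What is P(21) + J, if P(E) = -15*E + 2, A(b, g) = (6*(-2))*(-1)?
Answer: -73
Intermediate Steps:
A(b, g) = 12 (A(b, g) = -12*(-1) = 12)
J = 240 (J = (12*(-3 - 1*2))*(-1 - 3) = (12*(-3 - 2))*(-4) = (12*(-5))*(-4) = -60*(-4) = 240)
P(E) = 2 - 15*E
P(21) + J = (2 - 15*21) + 240 = (2 - 315) + 240 = -313 + 240 = -73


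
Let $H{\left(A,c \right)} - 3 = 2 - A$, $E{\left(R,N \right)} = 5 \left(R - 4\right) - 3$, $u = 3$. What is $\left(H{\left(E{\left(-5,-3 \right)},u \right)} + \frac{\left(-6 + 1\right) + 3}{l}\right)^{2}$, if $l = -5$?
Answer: $\frac{71289}{25} \approx 2851.6$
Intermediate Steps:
$E{\left(R,N \right)} = -23 + 5 R$ ($E{\left(R,N \right)} = 5 \left(-4 + R\right) - 3 = \left(-20 + 5 R\right) - 3 = -23 + 5 R$)
$H{\left(A,c \right)} = 5 - A$ ($H{\left(A,c \right)} = 3 - \left(-2 + A\right) = 5 - A$)
$\left(H{\left(E{\left(-5,-3 \right)},u \right)} + \frac{\left(-6 + 1\right) + 3}{l}\right)^{2} = \left(\left(5 - \left(-23 + 5 \left(-5\right)\right)\right) + \frac{\left(-6 + 1\right) + 3}{-5}\right)^{2} = \left(\left(5 - \left(-23 - 25\right)\right) + \left(-5 + 3\right) \left(- \frac{1}{5}\right)\right)^{2} = \left(\left(5 - -48\right) - - \frac{2}{5}\right)^{2} = \left(\left(5 + 48\right) + \frac{2}{5}\right)^{2} = \left(53 + \frac{2}{5}\right)^{2} = \left(\frac{267}{5}\right)^{2} = \frac{71289}{25}$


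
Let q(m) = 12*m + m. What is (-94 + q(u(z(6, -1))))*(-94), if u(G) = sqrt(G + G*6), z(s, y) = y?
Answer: 8836 - 1222*I*sqrt(7) ≈ 8836.0 - 3233.1*I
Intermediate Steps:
u(G) = sqrt(7)*sqrt(G) (u(G) = sqrt(G + 6*G) = sqrt(7*G) = sqrt(7)*sqrt(G))
q(m) = 13*m
(-94 + q(u(z(6, -1))))*(-94) = (-94 + 13*(sqrt(7)*sqrt(-1)))*(-94) = (-94 + 13*(sqrt(7)*I))*(-94) = (-94 + 13*(I*sqrt(7)))*(-94) = (-94 + 13*I*sqrt(7))*(-94) = 8836 - 1222*I*sqrt(7)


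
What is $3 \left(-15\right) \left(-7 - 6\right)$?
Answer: $585$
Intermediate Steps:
$3 \left(-15\right) \left(-7 - 6\right) = - 45 \left(-7 - 6\right) = \left(-45\right) \left(-13\right) = 585$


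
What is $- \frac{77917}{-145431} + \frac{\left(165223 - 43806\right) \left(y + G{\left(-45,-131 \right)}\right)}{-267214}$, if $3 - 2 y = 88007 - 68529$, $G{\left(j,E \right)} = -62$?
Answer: $\frac{15048555629563}{3379234716} \approx 4453.2$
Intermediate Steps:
$y = - \frac{19475}{2}$ ($y = \frac{3}{2} - \frac{88007 - 68529}{2} = \frac{3}{2} - 9739 = - \frac{19475}{2} \approx -9737.5$)
$- \frac{77917}{-145431} + \frac{\left(165223 - 43806\right) \left(y + G{\left(-45,-131 \right)}\right)}{-267214} = - \frac{77917}{-145431} + \frac{\left(165223 - 43806\right) \left(- \frac{19475}{2} - 62\right)}{-267214} = \left(-77917\right) \left(- \frac{1}{145431}\right) + 121417 \left(- \frac{19599}{2}\right) \left(- \frac{1}{267214}\right) = \frac{77917}{145431} - - \frac{103463121}{23236} = \frac{77917}{145431} + \frac{103463121}{23236} = \frac{15048555629563}{3379234716}$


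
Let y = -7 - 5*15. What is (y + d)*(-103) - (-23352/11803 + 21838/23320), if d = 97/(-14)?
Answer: 802276842881/87578260 ≈ 9160.7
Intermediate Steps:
y = -82 (y = -7 - 75 = -82)
d = -97/14 (d = 97*(-1/14) = -97/14 ≈ -6.9286)
(y + d)*(-103) - (-23352/11803 + 21838/23320) = (-82 - 97/14)*(-103) - (-23352/11803 + 21838/23320) = -1245/14*(-103) - (-23352*1/11803 + 21838*(1/23320)) = 128235/14 - (-23352/11803 + 10919/11660) = 128235/14 - 1*(-13037033/12511180) = 128235/14 + 13037033/12511180 = 802276842881/87578260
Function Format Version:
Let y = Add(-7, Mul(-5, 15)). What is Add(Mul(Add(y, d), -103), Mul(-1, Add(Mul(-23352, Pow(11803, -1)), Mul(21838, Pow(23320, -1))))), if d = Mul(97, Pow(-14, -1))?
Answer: Rational(802276842881, 87578260) ≈ 9160.7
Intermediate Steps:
y = -82 (y = Add(-7, -75) = -82)
d = Rational(-97, 14) (d = Mul(97, Rational(-1, 14)) = Rational(-97, 14) ≈ -6.9286)
Add(Mul(Add(y, d), -103), Mul(-1, Add(Mul(-23352, Pow(11803, -1)), Mul(21838, Pow(23320, -1))))) = Add(Mul(Add(-82, Rational(-97, 14)), -103), Mul(-1, Add(Mul(-23352, Pow(11803, -1)), Mul(21838, Pow(23320, -1))))) = Add(Mul(Rational(-1245, 14), -103), Mul(-1, Add(Mul(-23352, Rational(1, 11803)), Mul(21838, Rational(1, 23320))))) = Add(Rational(128235, 14), Mul(-1, Add(Rational(-23352, 11803), Rational(10919, 11660)))) = Add(Rational(128235, 14), Mul(-1, Rational(-13037033, 12511180))) = Add(Rational(128235, 14), Rational(13037033, 12511180)) = Rational(802276842881, 87578260)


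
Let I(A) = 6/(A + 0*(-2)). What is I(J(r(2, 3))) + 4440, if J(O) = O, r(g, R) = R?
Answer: 4442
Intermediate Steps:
I(A) = 6/A (I(A) = 6/(A + 0) = 6/A)
I(J(r(2, 3))) + 4440 = 6/3 + 4440 = 6*(⅓) + 4440 = 2 + 4440 = 4442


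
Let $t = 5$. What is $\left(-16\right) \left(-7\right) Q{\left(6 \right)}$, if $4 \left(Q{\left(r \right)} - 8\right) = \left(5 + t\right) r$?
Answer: $2576$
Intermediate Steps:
$Q{\left(r \right)} = 8 + \frac{5 r}{2}$ ($Q{\left(r \right)} = 8 + \frac{\left(5 + 5\right) r}{4} = 8 + \frac{10 r}{4} = 8 + \frac{5 r}{2}$)
$\left(-16\right) \left(-7\right) Q{\left(6 \right)} = \left(-16\right) \left(-7\right) \left(8 + \frac{5}{2} \cdot 6\right) = 112 \left(8 + 15\right) = 112 \cdot 23 = 2576$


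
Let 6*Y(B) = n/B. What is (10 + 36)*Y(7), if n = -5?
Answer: -115/21 ≈ -5.4762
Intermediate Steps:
Y(B) = -5/(6*B) (Y(B) = (-5/B)/6 = -5/(6*B))
(10 + 36)*Y(7) = (10 + 36)*(-⅚/7) = 46*(-⅚*⅐) = 46*(-5/42) = -115/21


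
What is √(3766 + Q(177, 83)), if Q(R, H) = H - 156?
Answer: √3693 ≈ 60.770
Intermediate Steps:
Q(R, H) = -156 + H
√(3766 + Q(177, 83)) = √(3766 + (-156 + 83)) = √(3766 - 73) = √3693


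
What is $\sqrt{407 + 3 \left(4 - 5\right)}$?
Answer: $2 \sqrt{101} \approx 20.1$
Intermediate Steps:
$\sqrt{407 + 3 \left(4 - 5\right)} = \sqrt{407 + 3 \left(-1\right)} = \sqrt{407 - 3} = \sqrt{404} = 2 \sqrt{101}$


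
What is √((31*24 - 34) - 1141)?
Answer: I*√431 ≈ 20.761*I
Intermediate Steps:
√((31*24 - 34) - 1141) = √((744 - 34) - 1141) = √(710 - 1141) = √(-431) = I*√431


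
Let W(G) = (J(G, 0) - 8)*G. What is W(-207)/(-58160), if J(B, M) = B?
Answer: -8901/11632 ≈ -0.76522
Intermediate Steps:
W(G) = G*(-8 + G) (W(G) = (G - 8)*G = (-8 + G)*G = G*(-8 + G))
W(-207)/(-58160) = -207*(-8 - 207)/(-58160) = -207*(-215)*(-1/58160) = 44505*(-1/58160) = -8901/11632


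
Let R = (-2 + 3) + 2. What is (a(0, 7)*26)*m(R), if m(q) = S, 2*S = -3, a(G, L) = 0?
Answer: 0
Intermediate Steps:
R = 3 (R = 1 + 2 = 3)
S = -3/2 (S = (½)*(-3) = -3/2 ≈ -1.5000)
m(q) = -3/2
(a(0, 7)*26)*m(R) = (0*26)*(-3/2) = 0*(-3/2) = 0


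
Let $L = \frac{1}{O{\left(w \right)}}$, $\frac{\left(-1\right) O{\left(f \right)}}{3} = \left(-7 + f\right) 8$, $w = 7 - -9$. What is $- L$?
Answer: $\frac{1}{216} \approx 0.0046296$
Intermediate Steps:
$w = 16$ ($w = 7 + 9 = 16$)
$O{\left(f \right)} = 168 - 24 f$ ($O{\left(f \right)} = - 3 \left(-7 + f\right) 8 = - 3 \left(-56 + 8 f\right) = 168 - 24 f$)
$L = - \frac{1}{216}$ ($L = \frac{1}{168 - 384} = \frac{1}{-216} = - \frac{1}{216} \approx -0.0046296$)
$- L = \left(-1\right) \left(- \frac{1}{216}\right) = \frac{1}{216}$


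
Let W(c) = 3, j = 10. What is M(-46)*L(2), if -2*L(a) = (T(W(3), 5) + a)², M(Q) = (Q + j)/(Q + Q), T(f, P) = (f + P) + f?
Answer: -1521/46 ≈ -33.065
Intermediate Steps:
T(f, P) = P + 2*f (T(f, P) = (P + f) + f = P + 2*f)
M(Q) = (10 + Q)/(2*Q) (M(Q) = (Q + 10)/(Q + Q) = (10 + Q)/((2*Q)) = (10 + Q)*(1/(2*Q)) = (10 + Q)/(2*Q))
L(a) = -(11 + a)²/2 (L(a) = -((5 + 2*3) + a)²/2 = -((5 + 6) + a)²/2 = -(11 + a)²/2)
M(-46)*L(2) = ((½)*(10 - 46)/(-46))*(-(11 + 2)²/2) = ((½)*(-1/46)*(-36))*(-½*13²) = 9*(-½*169)/23 = (9/23)*(-169/2) = -1521/46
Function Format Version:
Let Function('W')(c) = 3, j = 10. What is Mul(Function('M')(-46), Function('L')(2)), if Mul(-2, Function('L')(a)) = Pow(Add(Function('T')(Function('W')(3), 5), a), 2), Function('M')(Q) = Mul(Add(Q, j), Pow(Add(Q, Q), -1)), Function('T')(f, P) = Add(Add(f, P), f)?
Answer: Rational(-1521, 46) ≈ -33.065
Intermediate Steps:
Function('T')(f, P) = Add(P, Mul(2, f)) (Function('T')(f, P) = Add(Add(P, f), f) = Add(P, Mul(2, f)))
Function('M')(Q) = Mul(Rational(1, 2), Pow(Q, -1), Add(10, Q)) (Function('M')(Q) = Mul(Add(Q, 10), Pow(Add(Q, Q), -1)) = Mul(Add(10, Q), Pow(Mul(2, Q), -1)) = Mul(Add(10, Q), Mul(Rational(1, 2), Pow(Q, -1))) = Mul(Rational(1, 2), Pow(Q, -1), Add(10, Q)))
Function('L')(a) = Mul(Rational(-1, 2), Pow(Add(11, a), 2)) (Function('L')(a) = Mul(Rational(-1, 2), Pow(Add(Add(5, Mul(2, 3)), a), 2)) = Mul(Rational(-1, 2), Pow(Add(Add(5, 6), a), 2)) = Mul(Rational(-1, 2), Pow(Add(11, a), 2)))
Mul(Function('M')(-46), Function('L')(2)) = Mul(Mul(Rational(1, 2), Pow(-46, -1), Add(10, -46)), Mul(Rational(-1, 2), Pow(Add(11, 2), 2))) = Mul(Mul(Rational(1, 2), Rational(-1, 46), -36), Mul(Rational(-1, 2), Pow(13, 2))) = Mul(Rational(9, 23), Mul(Rational(-1, 2), 169)) = Mul(Rational(9, 23), Rational(-169, 2)) = Rational(-1521, 46)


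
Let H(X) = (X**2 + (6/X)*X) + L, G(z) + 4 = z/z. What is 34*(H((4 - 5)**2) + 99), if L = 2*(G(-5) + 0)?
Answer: 3400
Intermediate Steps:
G(z) = -3 (G(z) = -4 + z/z = -4 + 1 = -3)
L = -6 (L = 2*(-3 + 0) = 2*(-3) = -6)
H(X) = X**2 (H(X) = (X**2 + (6/X)*X) - 6 = (X**2 + 6) - 6 = (6 + X**2) - 6 = X**2)
34*(H((4 - 5)**2) + 99) = 34*(((4 - 5)**2)**2 + 99) = 34*(((-1)**2)**2 + 99) = 34*(1**2 + 99) = 34*(1 + 99) = 34*100 = 3400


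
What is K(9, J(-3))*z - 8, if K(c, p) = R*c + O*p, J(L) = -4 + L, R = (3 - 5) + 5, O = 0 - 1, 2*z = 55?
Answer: 927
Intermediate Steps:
z = 55/2 (z = (1/2)*55 = 55/2 ≈ 27.500)
O = -1
R = 3 (R = -2 + 5 = 3)
K(c, p) = -p + 3*c (K(c, p) = 3*c - p = -p + 3*c)
K(9, J(-3))*z - 8 = (-(-4 - 3) + 3*9)*(55/2) - 8 = (-1*(-7) + 27)*(55/2) - 8 = (7 + 27)*(55/2) - 8 = 34*(55/2) - 8 = 935 - 8 = 927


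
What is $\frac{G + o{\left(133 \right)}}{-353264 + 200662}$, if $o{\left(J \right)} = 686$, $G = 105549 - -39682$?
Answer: $- \frac{145917}{152602} \approx -0.95619$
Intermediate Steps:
$G = 145231$ ($G = 105549 + 39682 = 145231$)
$\frac{G + o{\left(133 \right)}}{-353264 + 200662} = \frac{145231 + 686}{-353264 + 200662} = \frac{145917}{-152602} = 145917 \left(- \frac{1}{152602}\right) = - \frac{145917}{152602}$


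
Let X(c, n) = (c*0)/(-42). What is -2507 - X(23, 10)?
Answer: -2507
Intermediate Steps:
X(c, n) = 0 (X(c, n) = 0*(-1/42) = 0)
-2507 - X(23, 10) = -2507 - 1*0 = -2507 + 0 = -2507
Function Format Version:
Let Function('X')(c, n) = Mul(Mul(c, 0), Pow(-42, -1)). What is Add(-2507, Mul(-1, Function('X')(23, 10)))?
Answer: -2507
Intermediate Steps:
Function('X')(c, n) = 0 (Function('X')(c, n) = Mul(0, Rational(-1, 42)) = 0)
Add(-2507, Mul(-1, Function('X')(23, 10))) = Add(-2507, Mul(-1, 0)) = Add(-2507, 0) = -2507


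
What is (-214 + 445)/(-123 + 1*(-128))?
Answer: -231/251 ≈ -0.92032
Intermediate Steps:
(-214 + 445)/(-123 + 1*(-128)) = 231/(-123 - 128) = 231/(-251) = 231*(-1/251) = -231/251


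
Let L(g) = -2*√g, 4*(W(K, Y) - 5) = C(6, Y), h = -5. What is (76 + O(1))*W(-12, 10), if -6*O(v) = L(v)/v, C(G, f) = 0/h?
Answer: 1145/3 ≈ 381.67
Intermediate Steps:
C(G, f) = 0 (C(G, f) = 0/(-5) = 0*(-⅕) = 0)
W(K, Y) = 5 (W(K, Y) = 5 + (¼)*0 = 5 + 0 = 5)
O(v) = 1/(3*√v) (O(v) = -(-2*√v)/(6*v) = -(-1)/(3*√v) = 1/(3*√v))
(76 + O(1))*W(-12, 10) = (76 + 1/(3*√1))*5 = (76 + (⅓)*1)*5 = (76 + ⅓)*5 = (229/3)*5 = 1145/3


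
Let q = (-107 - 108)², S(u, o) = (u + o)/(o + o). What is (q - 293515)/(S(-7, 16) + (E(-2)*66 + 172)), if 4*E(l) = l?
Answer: -7913280/4457 ≈ -1775.5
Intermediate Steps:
E(l) = l/4
S(u, o) = (o + u)/(2*o) (S(u, o) = (o + u)/((2*o)) = (o + u)*(1/(2*o)) = (o + u)/(2*o))
q = 46225 (q = (-215)² = 46225)
(q - 293515)/(S(-7, 16) + (E(-2)*66 + 172)) = (46225 - 293515)/((½)*(16 - 7)/16 + (((¼)*(-2))*66 + 172)) = -247290/((½)*(1/16)*9 + (-½*66 + 172)) = -247290/(9/32 + (-33 + 172)) = -247290/(9/32 + 139) = -247290/4457/32 = -247290*32/4457 = -7913280/4457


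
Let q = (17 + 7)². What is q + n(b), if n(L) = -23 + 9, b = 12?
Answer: 562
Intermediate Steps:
n(L) = -14
q = 576 (q = 24² = 576)
q + n(b) = 576 - 14 = 562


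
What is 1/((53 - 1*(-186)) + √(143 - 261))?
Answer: 239/57239 - I*√118/57239 ≈ 0.0041755 - 0.00018978*I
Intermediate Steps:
1/((53 - 1*(-186)) + √(143 - 261)) = 1/((53 + 186) + √(-118)) = 1/(239 + I*√118)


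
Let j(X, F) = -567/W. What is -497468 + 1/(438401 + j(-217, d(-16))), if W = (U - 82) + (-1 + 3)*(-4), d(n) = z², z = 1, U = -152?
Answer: -52778175481770/106093609 ≈ -4.9747e+5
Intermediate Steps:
d(n) = 1 (d(n) = 1² = 1)
W = -242 (W = (-152 - 82) + (-1 + 3)*(-4) = -234 + 2*(-4) = -234 - 8 = -242)
j(X, F) = 567/242 (j(X, F) = -567/(-242) = -567*(-1/242) = 567/242)
-497468 + 1/(438401 + j(-217, d(-16))) = -497468 + 1/(438401 + 567/242) = -497468 + 1/(106093609/242) = -497468 + 242/106093609 = -52778175481770/106093609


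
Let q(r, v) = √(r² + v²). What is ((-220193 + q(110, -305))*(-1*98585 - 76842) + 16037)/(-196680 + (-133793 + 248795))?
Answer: -6437968908/13613 + 25436915*√5/81678 ≈ -4.7223e+5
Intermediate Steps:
((-220193 + q(110, -305))*(-1*98585 - 76842) + 16037)/(-196680 + (-133793 + 248795)) = ((-220193 + √(110² + (-305)²))*(-1*98585 - 76842) + 16037)/(-196680 + (-133793 + 248795)) = ((-220193 + √(12100 + 93025))*(-98585 - 76842) + 16037)/(-196680 + 115002) = ((-220193 + √105125)*(-175427) + 16037)/(-81678) = ((-220193 + 145*√5)*(-175427) + 16037)*(-1/81678) = ((38627797411 - 25436915*√5) + 16037)*(-1/81678) = (38627813448 - 25436915*√5)*(-1/81678) = -6437968908/13613 + 25436915*√5/81678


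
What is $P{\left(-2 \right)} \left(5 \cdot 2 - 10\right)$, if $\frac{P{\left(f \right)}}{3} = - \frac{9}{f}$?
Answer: $0$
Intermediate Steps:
$P{\left(f \right)} = - \frac{27}{f}$ ($P{\left(f \right)} = 3 \left(- \frac{9}{f}\right) = - \frac{27}{f}$)
$P{\left(-2 \right)} \left(5 \cdot 2 - 10\right) = - \frac{27}{-2} \left(5 \cdot 2 - 10\right) = \left(-27\right) \left(- \frac{1}{2}\right) \left(10 - 10\right) = \frac{27}{2} \cdot 0 = 0$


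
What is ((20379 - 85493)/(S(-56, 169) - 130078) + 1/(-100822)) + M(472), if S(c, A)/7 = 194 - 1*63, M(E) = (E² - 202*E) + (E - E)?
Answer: 1659564697179027/13022270342 ≈ 1.2744e+5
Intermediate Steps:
M(E) = E² - 202*E (M(E) = (E² - 202*E) + 0 = E² - 202*E)
S(c, A) = 917 (S(c, A) = 7*(194 - 1*63) = 7*(194 - 63) = 7*131 = 917)
((20379 - 85493)/(S(-56, 169) - 130078) + 1/(-100822)) + M(472) = ((20379 - 85493)/(917 - 130078) + 1/(-100822)) + 472*(-202 + 472) = (-65114/(-129161) - 1/100822) + 472*270 = (-65114*(-1/129161) - 1/100822) + 127440 = (65114/129161 - 1/100822) + 127440 = 6564794547/13022270342 + 127440 = 1659564697179027/13022270342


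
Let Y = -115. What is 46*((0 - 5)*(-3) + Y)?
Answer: -4600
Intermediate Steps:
46*((0 - 5)*(-3) + Y) = 46*((0 - 5)*(-3) - 115) = 46*(-5*(-3) - 115) = 46*(15 - 115) = 46*(-100) = -4600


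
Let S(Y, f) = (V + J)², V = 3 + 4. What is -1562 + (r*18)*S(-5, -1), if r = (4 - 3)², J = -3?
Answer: -1274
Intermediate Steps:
V = 7
r = 1 (r = 1² = 1)
S(Y, f) = 16 (S(Y, f) = (7 - 3)² = 4² = 16)
-1562 + (r*18)*S(-5, -1) = -1562 + (1*18)*16 = -1562 + 18*16 = -1562 + 288 = -1274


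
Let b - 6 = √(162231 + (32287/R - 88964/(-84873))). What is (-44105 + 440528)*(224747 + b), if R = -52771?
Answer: 89097258519 + 132141*√3254353818249191083345878/1492944361 ≈ 8.9257e+10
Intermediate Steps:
b = 6 + √3254353818249191083345878/4478833083 (b = 6 + √(162231 + (32287/(-52771) - 88964/(-84873))) = 6 + √(162231 + (32287*(-1/52771) - 88964*(-1/84873))) = 6 + √(162231 + (-32287/52771 + 88964/84873)) = 6 + √(162231 + 1954424693/4478833083) = 6 + √(726607524312866/4478833083) = 6 + √3254353818249191083345878/4478833083 ≈ 408.78)
(-44105 + 440528)*(224747 + b) = (-44105 + 440528)*(224747 + (6 + √3254353818249191083345878/4478833083)) = 396423*(224753 + √3254353818249191083345878/4478833083) = 89097258519 + 132141*√3254353818249191083345878/1492944361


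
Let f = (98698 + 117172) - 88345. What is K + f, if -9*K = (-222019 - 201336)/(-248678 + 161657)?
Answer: 99875753870/783189 ≈ 1.2752e+5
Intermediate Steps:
K = -423355/783189 (K = -(-222019 - 201336)/(9*(-248678 + 161657)) = -(-423355)/(9*(-87021)) = -(-423355)*(-1)/(9*87021) = -1/9*423355/87021 = -423355/783189 ≈ -0.54055)
f = 127525 (f = 215870 - 88345 = 127525)
K + f = -423355/783189 + 127525 = 99875753870/783189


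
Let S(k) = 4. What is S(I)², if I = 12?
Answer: 16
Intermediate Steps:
S(I)² = 4² = 16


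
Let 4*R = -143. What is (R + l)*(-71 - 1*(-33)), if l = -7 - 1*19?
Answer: 4693/2 ≈ 2346.5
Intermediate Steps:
R = -143/4 (R = (1/4)*(-143) = -143/4 ≈ -35.750)
l = -26 (l = -7 - 19 = -26)
(R + l)*(-71 - 1*(-33)) = (-143/4 - 26)*(-71 - 1*(-33)) = -247*(-71 + 33)/4 = -247/4*(-38) = 4693/2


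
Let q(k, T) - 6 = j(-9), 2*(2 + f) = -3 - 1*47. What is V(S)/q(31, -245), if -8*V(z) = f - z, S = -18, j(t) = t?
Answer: -3/8 ≈ -0.37500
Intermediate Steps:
f = -27 (f = -2 + (-3 - 1*47)/2 = -2 + (-3 - 47)/2 = -2 + (½)*(-50) = -2 - 25 = -27)
q(k, T) = -3 (q(k, T) = 6 - 9 = -3)
V(z) = 27/8 + z/8 (V(z) = -(-27 - z)/8 = 27/8 + z/8)
V(S)/q(31, -245) = (27/8 + (⅛)*(-18))/(-3) = (27/8 - 9/4)*(-⅓) = (9/8)*(-⅓) = -3/8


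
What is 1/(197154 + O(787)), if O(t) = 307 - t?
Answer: 1/196674 ≈ 5.0846e-6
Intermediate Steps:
1/(197154 + O(787)) = 1/(197154 + (307 - 1*787)) = 1/(197154 + (307 - 787)) = 1/(197154 - 480) = 1/196674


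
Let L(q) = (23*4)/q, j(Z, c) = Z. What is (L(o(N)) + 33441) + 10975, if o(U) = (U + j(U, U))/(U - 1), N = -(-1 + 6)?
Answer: 222356/5 ≈ 44471.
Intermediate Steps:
N = -5 (N = -1*5 = -5)
o(U) = 2*U/(-1 + U) (o(U) = (U + U)/(U - 1) = (2*U)/(-1 + U) = 2*U/(-1 + U))
L(q) = 92/q
(L(o(N)) + 33441) + 10975 = (92/((2*(-5)/(-1 - 5))) + 33441) + 10975 = (92/((2*(-5)/(-6))) + 33441) + 10975 = (92/((2*(-5)*(-⅙))) + 33441) + 10975 = (92/(5/3) + 33441) + 10975 = (92*(⅗) + 33441) + 10975 = (276/5 + 33441) + 10975 = 167481/5 + 10975 = 222356/5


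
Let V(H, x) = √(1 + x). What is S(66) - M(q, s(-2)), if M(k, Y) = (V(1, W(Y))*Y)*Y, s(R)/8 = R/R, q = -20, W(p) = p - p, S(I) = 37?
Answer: -27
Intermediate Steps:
W(p) = 0
s(R) = 8 (s(R) = 8*(R/R) = 8*1 = 8)
M(k, Y) = Y² (M(k, Y) = (√(1 + 0)*Y)*Y = (√1*Y)*Y = (1*Y)*Y = Y*Y = Y²)
S(66) - M(q, s(-2)) = 37 - 1*8² = 37 - 1*64 = 37 - 64 = -27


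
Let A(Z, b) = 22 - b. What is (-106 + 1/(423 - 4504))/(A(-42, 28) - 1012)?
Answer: 432587/4154458 ≈ 0.10413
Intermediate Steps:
(-106 + 1/(423 - 4504))/(A(-42, 28) - 1012) = (-106 + 1/(423 - 4504))/((22 - 1*28) - 1012) = (-106 + 1/(-4081))/((22 - 28) - 1012) = (-106 - 1/4081)/(-6 - 1012) = -432587/4081/(-1018) = -432587/4081*(-1/1018) = 432587/4154458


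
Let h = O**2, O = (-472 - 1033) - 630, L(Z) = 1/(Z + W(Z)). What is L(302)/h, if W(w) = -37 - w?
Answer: -1/168654325 ≈ -5.9293e-9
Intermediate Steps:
L(Z) = -1/37 (L(Z) = 1/(Z + (-37 - Z)) = 1/(-37) = -1/37)
O = -2135 (O = -1505 - 630 = -2135)
h = 4558225 (h = (-2135)**2 = 4558225)
L(302)/h = -1/37/4558225 = -1/37*1/4558225 = -1/168654325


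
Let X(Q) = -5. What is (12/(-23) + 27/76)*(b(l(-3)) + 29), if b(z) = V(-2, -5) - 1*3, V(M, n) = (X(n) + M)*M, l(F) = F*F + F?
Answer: -2910/437 ≈ -6.6590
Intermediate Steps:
l(F) = F + F² (l(F) = F² + F = F + F²)
V(M, n) = M*(-5 + M) (V(M, n) = (-5 + M)*M = M*(-5 + M))
b(z) = 11 (b(z) = -2*(-5 - 2) - 1*3 = -2*(-7) - 3 = 14 - 3 = 11)
(12/(-23) + 27/76)*(b(l(-3)) + 29) = (12/(-23) + 27/76)*(11 + 29) = (12*(-1/23) + 27*(1/76))*40 = (-12/23 + 27/76)*40 = -291/1748*40 = -2910/437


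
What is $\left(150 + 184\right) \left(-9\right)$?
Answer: $-3006$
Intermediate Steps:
$\left(150 + 184\right) \left(-9\right) = 334 \left(-9\right) = -3006$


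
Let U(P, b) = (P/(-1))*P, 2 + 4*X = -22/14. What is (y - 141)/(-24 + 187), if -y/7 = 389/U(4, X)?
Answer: 467/2608 ≈ 0.17906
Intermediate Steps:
X = -25/28 (X = -½ + (-22/14)/4 = -½ + (-22*1/14)/4 = -½ + (¼)*(-11/7) = -½ - 11/28 = -25/28 ≈ -0.89286)
U(P, b) = -P² (U(P, b) = (P*(-1))*P = (-P)*P = -P²)
y = 2723/16 (y = -2723/((-1*4²)) = -2723/((-1*16)) = -2723/(-16) = -2723*(-1)/16 = -7*(-389/16) = 2723/16 ≈ 170.19)
(y - 141)/(-24 + 187) = (2723/16 - 141)/(-24 + 187) = (467/16)/163 = (467/16)*(1/163) = 467/2608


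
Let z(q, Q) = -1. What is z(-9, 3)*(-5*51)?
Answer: 255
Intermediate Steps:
z(-9, 3)*(-5*51) = -(-5)*51 = -1*(-255) = 255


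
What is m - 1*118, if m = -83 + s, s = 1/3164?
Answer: -635963/3164 ≈ -201.00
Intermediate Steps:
s = 1/3164 ≈ 0.00031606
m = -262611/3164 (m = -83 + 1/3164 = -262611/3164 ≈ -83.000)
m - 1*118 = -262611/3164 - 1*118 = -262611/3164 - 118 = -635963/3164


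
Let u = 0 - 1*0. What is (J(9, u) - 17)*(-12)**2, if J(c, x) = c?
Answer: -1152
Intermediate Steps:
u = 0 (u = 0 + 0 = 0)
(J(9, u) - 17)*(-12)**2 = (9 - 17)*(-12)**2 = -8*144 = -1152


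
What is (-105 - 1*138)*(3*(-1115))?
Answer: 812835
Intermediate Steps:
(-105 - 1*138)*(3*(-1115)) = (-105 - 138)*(-3345) = -243*(-3345) = 812835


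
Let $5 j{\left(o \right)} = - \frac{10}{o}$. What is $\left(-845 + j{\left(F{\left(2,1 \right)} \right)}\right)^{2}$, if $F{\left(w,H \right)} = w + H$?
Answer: $\frac{6436369}{9} \approx 7.1515 \cdot 10^{5}$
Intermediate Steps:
$F{\left(w,H \right)} = H + w$
$j{\left(o \right)} = - \frac{2}{o}$ ($j{\left(o \right)} = \frac{\left(-10\right) \frac{1}{o}}{5} = - \frac{2}{o}$)
$\left(-845 + j{\left(F{\left(2,1 \right)} \right)}\right)^{2} = \left(-845 - \frac{2}{1 + 2}\right)^{2} = \left(-845 - \frac{2}{3}\right)^{2} = \left(- \frac{2537}{3}\right)^{2} = \frac{6436369}{9}$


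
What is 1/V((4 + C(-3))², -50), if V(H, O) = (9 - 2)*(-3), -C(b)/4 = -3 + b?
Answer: -1/21 ≈ -0.047619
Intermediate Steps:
C(b) = 12 - 4*b (C(b) = -4*(-3 + b) = 12 - 4*b)
V(H, O) = -21 (V(H, O) = 7*(-3) = -21)
1/V((4 + C(-3))², -50) = 1/(-21) = -1/21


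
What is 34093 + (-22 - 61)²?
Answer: 40982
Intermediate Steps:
34093 + (-22 - 61)² = 34093 + (-83)² = 34093 + 6889 = 40982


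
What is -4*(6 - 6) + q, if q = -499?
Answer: -499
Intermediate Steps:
-4*(6 - 6) + q = -4*(6 - 6) - 499 = -4*0 - 499 = 0 - 499 = -499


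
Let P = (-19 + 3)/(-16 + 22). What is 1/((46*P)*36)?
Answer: -1/4416 ≈ -0.00022645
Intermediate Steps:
P = -8/3 (P = -16/6 = -16*1/6 = -8/3 ≈ -2.6667)
1/((46*P)*36) = 1/((46*(-8/3))*36) = 1/(-368/3*36) = 1/(-4416) = -1/4416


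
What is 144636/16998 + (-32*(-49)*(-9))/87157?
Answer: 294432478/35273683 ≈ 8.3471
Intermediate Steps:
144636/16998 + (-32*(-49)*(-9))/87157 = 144636*(1/16998) + (1568*(-9))*(1/87157) = 24106/2833 - 14112*1/87157 = 24106/2833 - 2016/12451 = 294432478/35273683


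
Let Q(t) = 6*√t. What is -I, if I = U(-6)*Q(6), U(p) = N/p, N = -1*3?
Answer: -3*√6 ≈ -7.3485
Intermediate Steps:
N = -3
U(p) = -3/p
I = 3*√6 (I = (-3/(-6))*(6*√6) = (-3*(-⅙))*(6*√6) = (6*√6)/2 = 3*√6 ≈ 7.3485)
-I = -3*√6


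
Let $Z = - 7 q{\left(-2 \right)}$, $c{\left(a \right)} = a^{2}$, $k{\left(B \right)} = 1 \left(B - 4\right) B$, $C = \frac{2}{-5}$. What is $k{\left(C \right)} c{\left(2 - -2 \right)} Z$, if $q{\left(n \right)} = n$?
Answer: $\frac{9856}{25} \approx 394.24$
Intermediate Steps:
$C = - \frac{2}{5}$ ($C = 2 \left(- \frac{1}{5}\right) = - \frac{2}{5} \approx -0.4$)
$k{\left(B \right)} = B \left(-4 + B\right)$ ($k{\left(B \right)} = 1 \left(-4 + B\right) B = \left(-4 + B\right) B = B \left(-4 + B\right)$)
$Z = 14$ ($Z = \left(-7\right) \left(-2\right) = 14$)
$k{\left(C \right)} c{\left(2 - -2 \right)} Z = - \frac{2 \left(-4 - \frac{2}{5}\right)}{5} \left(2 - -2\right)^{2} \cdot 14 = \left(- \frac{2}{5}\right) \left(- \frac{22}{5}\right) \left(2 + 2\right)^{2} \cdot 14 = \frac{44 \cdot 4^{2}}{25} \cdot 14 = \frac{44}{25} \cdot 16 \cdot 14 = \frac{704}{25} \cdot 14 = \frac{9856}{25}$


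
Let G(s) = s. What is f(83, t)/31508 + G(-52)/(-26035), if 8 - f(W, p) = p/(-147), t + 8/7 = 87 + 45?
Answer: 481024561/211024948155 ≈ 0.0022795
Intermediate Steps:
t = 916/7 (t = -8/7 + (87 + 45) = -8/7 + 132 = 916/7 ≈ 130.86)
f(W, p) = 8 + p/147 (f(W, p) = 8 - p/(-147) = 8 - p*(-1)/147 = 8 - (-1)*p/147 = 8 + p/147)
f(83, t)/31508 + G(-52)/(-26035) = (8 + (1/147)*(916/7))/31508 - 52/(-26035) = (8 + 916/1029)*(1/31508) - 52*(-1/26035) = (9148/1029)*(1/31508) + 52/26035 = 2287/8105433 + 52/26035 = 481024561/211024948155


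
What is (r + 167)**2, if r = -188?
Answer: 441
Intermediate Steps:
(r + 167)**2 = (-188 + 167)**2 = (-21)**2 = 441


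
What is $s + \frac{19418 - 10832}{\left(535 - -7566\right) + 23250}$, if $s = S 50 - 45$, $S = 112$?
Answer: $\frac{174163391}{31351} \approx 5555.3$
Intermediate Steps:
$s = 5555$ ($s = 112 \cdot 50 - 45 = 5600 - 45 = 5555$)
$s + \frac{19418 - 10832}{\left(535 - -7566\right) + 23250} = 5555 + \frac{19418 - 10832}{\left(535 - -7566\right) + 23250} = 5555 + \frac{8586}{\left(535 + 7566\right) + 23250} = 5555 + \frac{8586}{8101 + 23250} = 5555 + \frac{8586}{31351} = \frac{174163391}{31351}$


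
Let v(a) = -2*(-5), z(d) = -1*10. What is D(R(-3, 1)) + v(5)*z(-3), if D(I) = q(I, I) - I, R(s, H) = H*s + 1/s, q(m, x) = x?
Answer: -100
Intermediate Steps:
z(d) = -10
R(s, H) = 1/s + H*s
D(I) = 0 (D(I) = I - I = 0)
v(a) = 10
D(R(-3, 1)) + v(5)*z(-3) = 0 + 10*(-10) = 0 - 100 = -100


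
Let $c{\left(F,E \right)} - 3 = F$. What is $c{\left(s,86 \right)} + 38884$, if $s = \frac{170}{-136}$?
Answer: $\frac{155543}{4} \approx 38886.0$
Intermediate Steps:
$s = - \frac{5}{4}$ ($s = 170 \left(- \frac{1}{136}\right) = - \frac{5}{4} \approx -1.25$)
$c{\left(F,E \right)} = 3 + F$
$c{\left(s,86 \right)} + 38884 = \left(3 - \frac{5}{4}\right) + 38884 = \frac{7}{4} + 38884 = \frac{155543}{4}$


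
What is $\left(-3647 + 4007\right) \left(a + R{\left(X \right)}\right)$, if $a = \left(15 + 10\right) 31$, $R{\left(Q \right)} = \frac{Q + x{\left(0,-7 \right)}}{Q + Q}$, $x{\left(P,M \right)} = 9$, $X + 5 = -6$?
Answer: $\frac{3069360}{11} \approx 2.7903 \cdot 10^{5}$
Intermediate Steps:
$X = -11$ ($X = -5 - 6 = -11$)
$R{\left(Q \right)} = \frac{9 + Q}{2 Q}$ ($R{\left(Q \right)} = \frac{Q + 9}{Q + Q} = \frac{9 + Q}{2 Q}$)
$a = 775$ ($a = 25 \cdot 31 = 775$)
$\left(-3647 + 4007\right) \left(a + R{\left(X \right)}\right) = \left(-3647 + 4007\right) \left(775 + \frac{9 - 11}{2 \left(-11\right)}\right) = 360 \left(775 + \frac{1}{2} \left(- \frac{1}{11}\right) \left(-2\right)\right) = 360 \left(775 + \frac{1}{11}\right) = 360 \cdot \frac{8526}{11} = \frac{3069360}{11}$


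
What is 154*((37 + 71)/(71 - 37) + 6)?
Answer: 24024/17 ≈ 1413.2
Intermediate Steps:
154*((37 + 71)/(71 - 37) + 6) = 154*(108/34 + 6) = 154*(108*(1/34) + 6) = 154*(54/17 + 6) = 154*(156/17) = 24024/17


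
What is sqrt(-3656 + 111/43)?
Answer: I*sqrt(6755171)/43 ≈ 60.444*I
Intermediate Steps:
sqrt(-3656 + 111/43) = sqrt(-157097/43) = I*sqrt(6755171)/43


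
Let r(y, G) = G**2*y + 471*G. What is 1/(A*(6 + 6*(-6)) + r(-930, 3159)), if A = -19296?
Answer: -1/9278664561 ≈ -1.0777e-10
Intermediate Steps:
r(y, G) = 471*G + y*G**2 (r(y, G) = y*G**2 + 471*G = 471*G + y*G**2)
1/(A*(6 + 6*(-6)) + r(-930, 3159)) = 1/(-19296*(6 + 6*(-6)) + 3159*(471 + 3159*(-930))) = 1/(-19296*(6 - 36) + 3159*(471 - 2937870)) = 1/(-19296*(-30) + 3159*(-2937399)) = 1/(578880 - 9279243441) = 1/(-9278664561) = -1/9278664561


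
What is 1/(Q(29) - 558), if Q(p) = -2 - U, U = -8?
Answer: -1/552 ≈ -0.0018116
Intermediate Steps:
Q(p) = 6 (Q(p) = -2 - 1*(-8) = -2 + 8 = 6)
1/(Q(29) - 558) = 1/(6 - 558) = 1/(-552) = -1/552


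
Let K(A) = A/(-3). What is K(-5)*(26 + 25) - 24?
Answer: 61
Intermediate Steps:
K(A) = -A/3 (K(A) = A*(-⅓) = -A/3)
K(-5)*(26 + 25) - 24 = (-⅓*(-5))*(26 + 25) - 24 = (5/3)*51 - 24 = 85 - 24 = 61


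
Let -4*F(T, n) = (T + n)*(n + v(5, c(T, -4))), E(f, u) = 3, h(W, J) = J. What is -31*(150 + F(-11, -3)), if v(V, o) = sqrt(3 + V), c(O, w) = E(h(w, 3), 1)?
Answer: -8649/2 - 217*sqrt(2) ≈ -4631.4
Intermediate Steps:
c(O, w) = 3
F(T, n) = -(T + n)*(n + 2*sqrt(2))/4 (F(T, n) = -(T + n)*(n + sqrt(3 + 5))/4 = -(T + n)*(n + sqrt(8))/4 = -(T + n)*(n + 2*sqrt(2))/4)
-31*(150 + F(-11, -3)) = -31*(150 + (-1/4*(-3)**2 - 1/2*(-11)*sqrt(2) - 1/2*(-3)*sqrt(2) - 1/4*(-11)*(-3))) = -31*(150 + (-1/4*9 + 11*sqrt(2)/2 + 3*sqrt(2)/2 - 33/4)) = -31*(150 + (-9/4 + 11*sqrt(2)/2 + 3*sqrt(2)/2 - 33/4)) = -31*(150 + (-21/2 + 7*sqrt(2))) = -31*(279/2 + 7*sqrt(2)) = -8649/2 - 217*sqrt(2)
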